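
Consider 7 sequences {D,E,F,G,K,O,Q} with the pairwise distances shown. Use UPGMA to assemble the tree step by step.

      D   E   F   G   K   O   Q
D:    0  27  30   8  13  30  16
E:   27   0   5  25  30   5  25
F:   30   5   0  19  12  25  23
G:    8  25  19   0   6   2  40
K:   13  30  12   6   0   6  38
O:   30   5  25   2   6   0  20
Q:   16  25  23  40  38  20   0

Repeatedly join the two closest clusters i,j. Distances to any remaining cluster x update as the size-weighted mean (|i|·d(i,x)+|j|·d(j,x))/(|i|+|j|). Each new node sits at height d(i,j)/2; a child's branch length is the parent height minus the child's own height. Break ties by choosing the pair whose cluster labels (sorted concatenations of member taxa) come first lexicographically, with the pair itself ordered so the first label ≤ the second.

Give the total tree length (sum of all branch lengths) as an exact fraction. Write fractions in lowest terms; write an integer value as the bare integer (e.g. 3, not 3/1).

1487/30

1. join G+O (d=2) ⇒ GO; edges |G|=1, |O|=1
  updated: d(D,GO)=19, d(E,GO)=15, d(F,GO)=22, d(GO,K)=6, d(GO,Q)=30
2. join E+F (d=5) ⇒ EF; edges |E|=5/2, |F|=5/2
  updated: d(D,EF)=57/2, d(EF,GO)=37/2, d(EF,K)=21, d(EF,Q)=24
3. join GO+K (d=6) ⇒ GKO; edges |GO|=2, |K|=3
  updated: d(D,GKO)=17, d(EF,GKO)=58/3, d(GKO,Q)=98/3
4. join D+Q (d=16) ⇒ DQ; edges |D|=8, |Q|=8
  updated: d(DQ,EF)=105/4, d(DQ,GKO)=149/6
5. join EF+GKO (d=58/3) ⇒ EFGKO; edges |EF|=43/6, |GKO|=20/3
  updated: d(DQ,EFGKO)=127/5
6. join DQ+EFGKO (d=127/5) ⇒ DEFGKOQ; edges |DQ|=47/10, |EFGKO|=91/30
final tree: ((D:8,Q:8):47/10,((E:5/2,F:5/2):43/6,((G:1,O:1):2,K:3):20/3):91/30)
total length: 1487/30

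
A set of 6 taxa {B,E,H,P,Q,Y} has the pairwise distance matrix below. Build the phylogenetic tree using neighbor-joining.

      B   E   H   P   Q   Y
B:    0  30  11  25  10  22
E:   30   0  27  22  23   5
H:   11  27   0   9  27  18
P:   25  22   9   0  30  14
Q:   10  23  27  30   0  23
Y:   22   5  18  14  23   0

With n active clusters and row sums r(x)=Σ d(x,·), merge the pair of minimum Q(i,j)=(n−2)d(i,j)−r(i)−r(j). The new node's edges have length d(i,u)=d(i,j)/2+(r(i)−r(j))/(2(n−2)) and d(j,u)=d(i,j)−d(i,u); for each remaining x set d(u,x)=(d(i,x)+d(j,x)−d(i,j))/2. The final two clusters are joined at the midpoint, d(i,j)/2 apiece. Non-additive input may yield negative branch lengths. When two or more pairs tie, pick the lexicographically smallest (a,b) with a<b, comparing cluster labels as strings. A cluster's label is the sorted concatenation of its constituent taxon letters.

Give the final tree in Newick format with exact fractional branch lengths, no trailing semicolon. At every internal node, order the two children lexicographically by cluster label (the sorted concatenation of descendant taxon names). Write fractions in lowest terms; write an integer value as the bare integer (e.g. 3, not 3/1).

1. join B+Q (d=10, Q=-171) ⇒ BQ; edges |B|=25/8, |Q|=55/8
  updated: d(BQ,E)=43/2, d(BQ,H)=14, d(BQ,P)=45/2, d(BQ,Y)=35/2
2. join E+Y (d=5, Q=-115) ⇒ EY; edges |E|=6, |Y|=-1
  updated: d(BQ,EY)=17, d(EY,H)=20, d(EY,P)=31/2
3. join BQ+EY (d=17, Q=-72) ⇒ BEQY; edges |BQ|=35/4, |EY|=33/4
  updated: d(BEQY,H)=17/2, d(BEQY,P)=21/2
4. join BEQY+H (d=17/2, Q=-28) ⇒ BEHQY; edges |BEQY|=5, |H|=7/2
  updated: d(BEHQY,P)=11/2
5. join BEHQY+P (d=11/2) ⇒ BEHPQY; edges |BEHQY|=11/4, |P|=11/4
final tree: ((((B:25/8,Q:55/8):35/4,(E:6,Y:-1):33/4):5,H:7/2):11/4,P:11/4)
total length: 46

((((B:25/8,Q:55/8):35/4,(E:6,Y:-1):33/4):5,H:7/2):11/4,P:11/4)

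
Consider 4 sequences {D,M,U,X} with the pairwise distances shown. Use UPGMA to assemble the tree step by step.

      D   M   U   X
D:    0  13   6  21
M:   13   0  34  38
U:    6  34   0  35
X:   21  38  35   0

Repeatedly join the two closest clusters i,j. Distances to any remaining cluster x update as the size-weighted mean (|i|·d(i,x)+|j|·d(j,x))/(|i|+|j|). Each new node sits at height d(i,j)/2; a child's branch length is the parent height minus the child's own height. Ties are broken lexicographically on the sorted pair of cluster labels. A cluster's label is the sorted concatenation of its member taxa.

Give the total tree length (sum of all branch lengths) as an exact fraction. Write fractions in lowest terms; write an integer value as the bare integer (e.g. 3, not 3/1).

553/12

step 1: merge (D,U) at d=6; branch lengths D→3, U→3; new cluster DU
  updated: d(DU,M)=47/2, d(DU,X)=28
step 2: merge (DU,M) at d=47/2; branch lengths DU→35/4, M→47/4; new cluster DMU
  updated: d(DMU,X)=94/3
step 3: merge (DMU,X) at d=94/3; branch lengths DMU→47/12, X→47/3; new cluster DMUX
final tree: (((D:3,U:3):35/4,M:47/4):47/12,X:47/3)
total length: 553/12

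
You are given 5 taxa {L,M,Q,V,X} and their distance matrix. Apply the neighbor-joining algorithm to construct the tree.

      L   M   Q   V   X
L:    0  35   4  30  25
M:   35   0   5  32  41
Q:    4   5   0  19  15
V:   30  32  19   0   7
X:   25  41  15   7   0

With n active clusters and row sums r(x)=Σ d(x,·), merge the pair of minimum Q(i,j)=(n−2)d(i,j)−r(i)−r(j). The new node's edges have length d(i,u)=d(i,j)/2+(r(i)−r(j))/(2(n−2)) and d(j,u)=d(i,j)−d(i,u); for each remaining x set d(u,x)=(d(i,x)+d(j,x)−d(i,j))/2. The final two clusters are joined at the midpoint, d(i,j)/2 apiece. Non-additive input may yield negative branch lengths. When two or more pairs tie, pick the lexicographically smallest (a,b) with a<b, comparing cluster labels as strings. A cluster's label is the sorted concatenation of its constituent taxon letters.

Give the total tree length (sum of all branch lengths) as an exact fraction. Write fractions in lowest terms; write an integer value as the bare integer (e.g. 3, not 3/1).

343/8

iteration 1: select V,X (d=7, Q=-155); attach at lengths (7/2, 7/2); label the merged cluster VX
  updated: d(L,VX)=24, d(M,VX)=33, d(Q,VX)=27/2
iteration 2: select L,VX (d=24, Q=-171/2); attach at lengths (81/8, 111/8); label the merged cluster LVX
  updated: d(LVX,M)=22, d(LVX,Q)=-13/4
iteration 3: select LVX,M (d=22, Q=-95/4); attach at lengths (55/8, 121/8); label the merged cluster LMVX
  updated: d(LMVX,Q)=-81/8
iteration 4: select LMVX,Q (d=-81/8); attach at lengths (-81/16, -81/16); label the merged cluster LMQVX
final tree: (((L:81/8,(V:7/2,X:7/2):111/8):55/8,M:121/8):-81/16,Q:-81/16)
total length: 343/8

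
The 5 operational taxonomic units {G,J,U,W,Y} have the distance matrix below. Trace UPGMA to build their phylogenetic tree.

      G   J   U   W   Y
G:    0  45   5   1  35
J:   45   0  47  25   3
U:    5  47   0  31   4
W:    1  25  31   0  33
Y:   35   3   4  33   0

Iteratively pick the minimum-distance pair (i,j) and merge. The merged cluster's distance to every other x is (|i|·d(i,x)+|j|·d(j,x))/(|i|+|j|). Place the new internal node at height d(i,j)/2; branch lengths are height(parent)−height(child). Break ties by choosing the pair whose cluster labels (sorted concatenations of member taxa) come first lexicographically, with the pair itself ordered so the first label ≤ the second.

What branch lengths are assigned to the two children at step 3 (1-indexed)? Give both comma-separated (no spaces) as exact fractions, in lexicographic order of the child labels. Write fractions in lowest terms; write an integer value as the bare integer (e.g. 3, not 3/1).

1. join G+W (d=1) ⇒ GW; edges |G|=1/2, |W|=1/2
  updated: d(GW,J)=35, d(GW,U)=18, d(GW,Y)=34
2. join J+Y (d=3) ⇒ JY; edges |J|=3/2, |Y|=3/2
  updated: d(GW,JY)=69/2, d(JY,U)=51/2
3. join GW+U (d=18) ⇒ GUW; edges |GW|=17/2, |U|=9
  updated: d(GUW,JY)=63/2
4. join GUW+JY (d=63/2) ⇒ GJUWY; edges |GUW|=27/4, |JY|=57/4
final tree: (((G:1/2,W:1/2):17/2,U:9):27/4,(J:3/2,Y:3/2):57/4)
total length: 85/2

17/2,9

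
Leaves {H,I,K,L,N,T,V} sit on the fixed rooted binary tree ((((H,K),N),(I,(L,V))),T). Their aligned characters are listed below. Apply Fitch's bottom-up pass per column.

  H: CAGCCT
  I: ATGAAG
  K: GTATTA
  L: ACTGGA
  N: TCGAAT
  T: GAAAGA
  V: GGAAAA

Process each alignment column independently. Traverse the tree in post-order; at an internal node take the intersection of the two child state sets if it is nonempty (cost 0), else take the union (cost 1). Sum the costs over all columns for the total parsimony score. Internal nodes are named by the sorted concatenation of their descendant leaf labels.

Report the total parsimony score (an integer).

23

[col 0] HK: children H:{C}, K:{G} ∪→ {C,G}; cost 1
[col 0] HKN: children HK:{C,G}, N:{T} ∪→ {C,G,T}; cost 1
[col 0] LV: children L:{A}, V:{G} ∪→ {A,G}; cost 1
[col 0] ILV: children I:{A}, LV:{A,G} ∩→ {A}; cost 0
[col 0] HIKLNV: children HKN:{C,G,T}, ILV:{A} ∪→ {A,C,G,T}; cost 1
[col 0] HIKLNTV: children HIKLNV:{A,C,G,T}, T:{G} ∩→ {G}; cost 0
[col 1] HK: children H:{A}, K:{T} ∪→ {A,T}; cost 1
[col 1] HKN: children HK:{A,T}, N:{C} ∪→ {A,C,T}; cost 1
[col 1] LV: children L:{C}, V:{G} ∪→ {C,G}; cost 1
[col 1] ILV: children I:{T}, LV:{C,G} ∪→ {C,G,T}; cost 1
[col 1] HIKLNV: children HKN:{A,C,T}, ILV:{C,G,T} ∩→ {C,T}; cost 0
[col 1] HIKLNTV: children HIKLNV:{C,T}, T:{A} ∪→ {A,C,T}; cost 1
[col 2] HK: children H:{G}, K:{A} ∪→ {A,G}; cost 1
[col 2] HKN: children HK:{A,G}, N:{G} ∩→ {G}; cost 0
[col 2] LV: children L:{T}, V:{A} ∪→ {A,T}; cost 1
[col 2] ILV: children I:{G}, LV:{A,T} ∪→ {A,G,T}; cost 1
[col 2] HIKLNV: children HKN:{G}, ILV:{A,G,T} ∩→ {G}; cost 0
[col 2] HIKLNTV: children HIKLNV:{G}, T:{A} ∪→ {A,G}; cost 1
[col 3] HK: children H:{C}, K:{T} ∪→ {C,T}; cost 1
[col 3] HKN: children HK:{C,T}, N:{A} ∪→ {A,C,T}; cost 1
[col 3] LV: children L:{G}, V:{A} ∪→ {A,G}; cost 1
[col 3] ILV: children I:{A}, LV:{A,G} ∩→ {A}; cost 0
[col 3] HIKLNV: children HKN:{A,C,T}, ILV:{A} ∩→ {A}; cost 0
[col 3] HIKLNTV: children HIKLNV:{A}, T:{A} ∩→ {A}; cost 0
[col 4] HK: children H:{C}, K:{T} ∪→ {C,T}; cost 1
[col 4] HKN: children HK:{C,T}, N:{A} ∪→ {A,C,T}; cost 1
[col 4] LV: children L:{G}, V:{A} ∪→ {A,G}; cost 1
[col 4] ILV: children I:{A}, LV:{A,G} ∩→ {A}; cost 0
[col 4] HIKLNV: children HKN:{A,C,T}, ILV:{A} ∩→ {A}; cost 0
[col 4] HIKLNTV: children HIKLNV:{A}, T:{G} ∪→ {A,G}; cost 1
[col 5] HK: children H:{T}, K:{A} ∪→ {A,T}; cost 1
[col 5] HKN: children HK:{A,T}, N:{T} ∩→ {T}; cost 0
[col 5] LV: children L:{A}, V:{A} ∩→ {A}; cost 0
[col 5] ILV: children I:{G}, LV:{A} ∪→ {A,G}; cost 1
[col 5] HIKLNV: children HKN:{T}, ILV:{A,G} ∪→ {A,G,T}; cost 1
[col 5] HIKLNTV: children HIKLNV:{A,G,T}, T:{A} ∩→ {A}; cost 0
per-site changes: [4, 5, 4, 3, 4, 3]; total = 23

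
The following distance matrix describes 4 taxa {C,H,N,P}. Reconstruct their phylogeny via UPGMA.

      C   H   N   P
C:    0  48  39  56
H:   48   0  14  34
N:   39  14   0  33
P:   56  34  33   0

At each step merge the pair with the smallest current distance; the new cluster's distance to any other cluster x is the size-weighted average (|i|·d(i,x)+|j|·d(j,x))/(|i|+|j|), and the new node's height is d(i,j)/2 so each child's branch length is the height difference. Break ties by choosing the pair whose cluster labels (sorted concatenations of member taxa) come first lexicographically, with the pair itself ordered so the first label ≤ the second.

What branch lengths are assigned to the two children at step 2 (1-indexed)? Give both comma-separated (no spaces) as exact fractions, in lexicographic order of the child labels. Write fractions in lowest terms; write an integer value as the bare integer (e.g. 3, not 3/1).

39/4,67/4

iteration 1: select H,N (d=14); attach at lengths (7, 7); label the merged cluster HN
  updated: d(C,HN)=87/2, d(HN,P)=67/2
iteration 2: select HN,P (d=67/2); attach at lengths (39/4, 67/4); label the merged cluster HNP
  updated: d(C,HNP)=143/3
iteration 3: select C,HNP (d=143/3); attach at lengths (143/6, 85/12); label the merged cluster CHNP
final tree: (C:143/6,((H:7,N:7):39/4,P:67/4):85/12)
total length: 857/12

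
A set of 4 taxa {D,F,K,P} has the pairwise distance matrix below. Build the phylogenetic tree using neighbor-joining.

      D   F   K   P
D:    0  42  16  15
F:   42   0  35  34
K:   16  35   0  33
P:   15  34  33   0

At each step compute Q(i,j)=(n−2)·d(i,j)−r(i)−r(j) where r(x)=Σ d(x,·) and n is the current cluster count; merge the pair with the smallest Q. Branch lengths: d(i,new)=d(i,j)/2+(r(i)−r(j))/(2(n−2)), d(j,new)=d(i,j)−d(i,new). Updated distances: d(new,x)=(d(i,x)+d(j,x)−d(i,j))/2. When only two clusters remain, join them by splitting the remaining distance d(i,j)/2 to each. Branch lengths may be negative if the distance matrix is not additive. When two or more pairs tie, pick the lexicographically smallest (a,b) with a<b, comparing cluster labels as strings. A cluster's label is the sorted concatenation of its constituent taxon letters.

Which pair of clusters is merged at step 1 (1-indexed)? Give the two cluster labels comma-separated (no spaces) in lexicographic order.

D,K

step 1: merge (D,K) at d=16, Q=-125; branch lengths D→21/4, K→43/4; new cluster DK
  updated: d(DK,F)=61/2, d(DK,P)=16
step 2: merge (DK,F) at d=61/2, Q=-161/2; branch lengths DK→25/4, F→97/4; new cluster DFK
  updated: d(DFK,P)=39/4
step 3: merge (DFK,P) at d=39/4; branch lengths DFK→39/8, P→39/8; new cluster DFKP
final tree: (((D:21/4,K:43/4):25/4,F:97/4):39/8,P:39/8)
total length: 225/4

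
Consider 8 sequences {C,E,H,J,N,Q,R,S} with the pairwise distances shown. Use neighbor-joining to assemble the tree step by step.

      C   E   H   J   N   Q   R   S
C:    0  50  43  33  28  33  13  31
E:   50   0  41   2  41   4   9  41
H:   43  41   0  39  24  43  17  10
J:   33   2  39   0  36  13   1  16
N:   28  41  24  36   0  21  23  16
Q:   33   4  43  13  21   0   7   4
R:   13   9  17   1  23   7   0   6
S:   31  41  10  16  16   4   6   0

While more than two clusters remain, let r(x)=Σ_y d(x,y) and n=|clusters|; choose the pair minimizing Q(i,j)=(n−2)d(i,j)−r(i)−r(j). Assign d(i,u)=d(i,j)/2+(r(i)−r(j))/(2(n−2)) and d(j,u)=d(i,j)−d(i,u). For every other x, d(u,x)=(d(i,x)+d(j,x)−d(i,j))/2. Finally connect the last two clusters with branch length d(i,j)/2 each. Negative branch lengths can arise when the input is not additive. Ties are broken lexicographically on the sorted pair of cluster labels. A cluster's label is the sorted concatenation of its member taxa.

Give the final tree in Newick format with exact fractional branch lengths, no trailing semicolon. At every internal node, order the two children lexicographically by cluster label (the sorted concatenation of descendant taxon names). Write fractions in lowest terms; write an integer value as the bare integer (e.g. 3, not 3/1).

step 1: merge (E,J) at d=2, Q=-316; branch lengths E→5, J→-3; new cluster EJ
  updated: d(C,EJ)=81/2, d(EJ,H)=39, d(EJ,N)=75/2, d(EJ,Q)=15/2, d(EJ,R)=4, d(EJ,S)=55/2
step 2: merge (EJ,Q) at d=15/2, Q=-234; branch lengths EJ→39/5, Q→-3/10; new cluster EJQ
  updated: d(C,EJQ)=33, d(EJQ,H)=149/4, d(EJQ,N)=51/2, d(EJQ,R)=7/4, d(EJQ,S)=12
step 3: merge (H,S) at d=10, Q=-665/4; branch lengths H→385/32, S→-65/32; new cluster HS
  updated: d(C,HS)=32, d(EJQ,HS)=157/8, d(HS,N)=15, d(HS,R)=13/2
step 4: merge (HS,N) at d=15, Q=-957/8; branch lengths HS→71/16, N→169/16; new cluster HNS
  updated: d(C,HNS)=45/2, d(EJQ,HNS)=241/16, d(HNS,R)=29/4
step 5: merge (C,HNS) at d=45/2, Q=-1093/16; branch lengths C→1099/64, HNS→341/64; new cluster CHNS
  updated: d(CHNS,EJQ)=409/32, d(CHNS,R)=-9/8
step 6: merge (CHNS,EJQ) at d=409/32, Q=-429/32; branch lengths CHNS→317/64, EJQ→501/64; new cluster CEHJNQS
  updated: d(CEHJNQS,R)=-389/64
step 7: merge (CEHJNQS,R) at d=-389/64; branch lengths CEHJNQS→-389/128, R→-389/128; new cluster CEHJNQRS
final tree: (((C:1099/64,((H:385/32,S:-65/32):71/16,N:169/16):341/64):317/64,((E:5,J:-3):39/5,Q:-3/10):501/64):-389/128,R:-389/128)
total length: 4077/64

(((C:1099/64,((H:385/32,S:-65/32):71/16,N:169/16):341/64):317/64,((E:5,J:-3):39/5,Q:-3/10):501/64):-389/128,R:-389/128)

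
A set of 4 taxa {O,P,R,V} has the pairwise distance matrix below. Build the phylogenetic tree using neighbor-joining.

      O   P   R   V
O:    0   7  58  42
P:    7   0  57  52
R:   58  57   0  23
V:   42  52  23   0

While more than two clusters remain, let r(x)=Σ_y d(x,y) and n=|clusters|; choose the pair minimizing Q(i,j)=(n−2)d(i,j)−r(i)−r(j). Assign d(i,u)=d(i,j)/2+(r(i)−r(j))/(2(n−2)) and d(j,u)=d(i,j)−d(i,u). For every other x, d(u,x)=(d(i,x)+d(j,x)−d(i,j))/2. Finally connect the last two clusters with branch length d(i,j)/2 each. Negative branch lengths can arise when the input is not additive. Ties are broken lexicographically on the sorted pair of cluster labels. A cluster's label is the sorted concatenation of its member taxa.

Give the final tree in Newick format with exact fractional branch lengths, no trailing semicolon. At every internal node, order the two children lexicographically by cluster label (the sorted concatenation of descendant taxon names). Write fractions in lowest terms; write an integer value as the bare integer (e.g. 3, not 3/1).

1. join O+P (d=7, Q=-209) ⇒ OP; edges |O|=5/4, |P|=23/4
  updated: d(OP,R)=54, d(OP,V)=87/2
2. join OP+R (d=54, Q=-241/2) ⇒ OPR; edges |OP|=149/4, |R|=67/4
  updated: d(OPR,V)=25/4
3. join OPR+V (d=25/4) ⇒ OPRV; edges |OPR|=25/8, |V|=25/8
final tree: (((O:5/4,P:23/4):149/4,R:67/4):25/8,V:25/8)
total length: 269/4

(((O:5/4,P:23/4):149/4,R:67/4):25/8,V:25/8)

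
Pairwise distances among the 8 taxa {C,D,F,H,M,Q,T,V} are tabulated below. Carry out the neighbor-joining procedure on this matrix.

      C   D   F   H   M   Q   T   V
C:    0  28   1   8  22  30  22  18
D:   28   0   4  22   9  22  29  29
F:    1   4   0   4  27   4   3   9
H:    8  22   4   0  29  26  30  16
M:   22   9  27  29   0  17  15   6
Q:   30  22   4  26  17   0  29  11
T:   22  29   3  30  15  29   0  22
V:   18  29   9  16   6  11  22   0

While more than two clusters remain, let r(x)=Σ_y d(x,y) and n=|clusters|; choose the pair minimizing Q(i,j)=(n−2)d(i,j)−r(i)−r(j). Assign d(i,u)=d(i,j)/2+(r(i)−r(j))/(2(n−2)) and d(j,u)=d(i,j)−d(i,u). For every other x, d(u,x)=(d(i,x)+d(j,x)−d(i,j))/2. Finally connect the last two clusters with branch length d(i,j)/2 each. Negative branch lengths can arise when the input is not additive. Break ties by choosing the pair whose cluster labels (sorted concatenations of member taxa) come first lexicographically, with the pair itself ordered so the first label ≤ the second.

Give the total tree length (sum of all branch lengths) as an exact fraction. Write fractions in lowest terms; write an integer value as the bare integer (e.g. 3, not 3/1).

1. join C+H (d=8, Q=-216) ⇒ CH; edges |C|=7/2, |H|=9/2
  updated: d(CH,D)=21, d(CH,F)=-3/2, d(CH,M)=43/2, d(CH,Q)=24, d(CH,T)=22, d(CH,V)=13
2. join D+M (d=9, Q=-329/2) ⇒ DM; edges |D|=127/20, |M|=53/20
  updated: d(CH,DM)=67/4, d(DM,F)=11, d(DM,Q)=15, d(DM,T)=35/2, d(DM,V)=13
3. join F+T (d=3, Q=-107) ⇒ FT; edges |F|=-7, |T|=10
  updated: d(CH,FT)=35/4, d(DM,FT)=51/4, d(FT,Q)=15, d(FT,V)=14
4. join CH+FT (d=35/4, Q=-347/4) ⇒ CFHT; edges |CH|=51/8, |FT|=19/8
  updated: d(CFHT,DM)=83/8, d(CFHT,Q)=121/8, d(CFHT,V)=73/8
5. join CFHT+DM (d=83/8, Q=-209/4) ⇒ CDFHMT; edges |CFHT|=17/4, |DM|=49/8
  updated: d(CDFHMT,Q)=79/8, d(CDFHMT,V)=47/8
6. join CDFHMT+Q (d=79/8, Q=-107/4) ⇒ CDFHMQT; edges |CDFHMT|=19/8, |Q|=15/2
  updated: d(CDFHMQT,V)=7/2
7. join CDFHMQT+V (d=7/2) ⇒ CDFHMQTV; edges |CDFHMQT|=7/4, |V|=7/4
final tree: (((((C:7/2,H:9/2):51/8,(F:-7,T:10):19/8):17/4,(D:127/20,M:53/20):49/8):19/8,Q:15/2):7/4,V:7/4)
total length: 105/2

105/2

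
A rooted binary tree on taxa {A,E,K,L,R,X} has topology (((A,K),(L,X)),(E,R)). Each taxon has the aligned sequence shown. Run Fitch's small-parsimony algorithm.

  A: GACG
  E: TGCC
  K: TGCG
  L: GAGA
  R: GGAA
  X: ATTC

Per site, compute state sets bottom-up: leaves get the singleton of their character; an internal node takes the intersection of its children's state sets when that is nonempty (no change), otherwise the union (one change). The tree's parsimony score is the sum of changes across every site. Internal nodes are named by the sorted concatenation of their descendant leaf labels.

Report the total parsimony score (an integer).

AK@0: {G} ∪ {T} = {G,T} (union, +1)
LX@0: {G} ∪ {A} = {A,G} (union, +1)
AKLX@0: {G,T} ∩ {A,G} = {G} (intersection, +0)
ER@0: {T} ∪ {G} = {G,T} (union, +1)
AEKLRX@0: {G} ∩ {G,T} = {G} (intersection, +0)
AK@1: {A} ∪ {G} = {A,G} (union, +1)
LX@1: {A} ∪ {T} = {A,T} (union, +1)
AKLX@1: {A,G} ∩ {A,T} = {A} (intersection, +0)
ER@1: {G} ∩ {G} = {G} (intersection, +0)
AEKLRX@1: {A} ∪ {G} = {A,G} (union, +1)
AK@2: {C} ∩ {C} = {C} (intersection, +0)
LX@2: {G} ∪ {T} = {G,T} (union, +1)
AKLX@2: {C} ∪ {G,T} = {C,G,T} (union, +1)
ER@2: {C} ∪ {A} = {A,C} (union, +1)
AEKLRX@2: {C,G,T} ∩ {A,C} = {C} (intersection, +0)
AK@3: {G} ∩ {G} = {G} (intersection, +0)
LX@3: {A} ∪ {C} = {A,C} (union, +1)
AKLX@3: {G} ∪ {A,C} = {A,C,G} (union, +1)
ER@3: {C} ∪ {A} = {A,C} (union, +1)
AEKLRX@3: {A,C,G} ∩ {A,C} = {A,C} (intersection, +0)
per-site changes: [3, 3, 3, 3]; total = 12

12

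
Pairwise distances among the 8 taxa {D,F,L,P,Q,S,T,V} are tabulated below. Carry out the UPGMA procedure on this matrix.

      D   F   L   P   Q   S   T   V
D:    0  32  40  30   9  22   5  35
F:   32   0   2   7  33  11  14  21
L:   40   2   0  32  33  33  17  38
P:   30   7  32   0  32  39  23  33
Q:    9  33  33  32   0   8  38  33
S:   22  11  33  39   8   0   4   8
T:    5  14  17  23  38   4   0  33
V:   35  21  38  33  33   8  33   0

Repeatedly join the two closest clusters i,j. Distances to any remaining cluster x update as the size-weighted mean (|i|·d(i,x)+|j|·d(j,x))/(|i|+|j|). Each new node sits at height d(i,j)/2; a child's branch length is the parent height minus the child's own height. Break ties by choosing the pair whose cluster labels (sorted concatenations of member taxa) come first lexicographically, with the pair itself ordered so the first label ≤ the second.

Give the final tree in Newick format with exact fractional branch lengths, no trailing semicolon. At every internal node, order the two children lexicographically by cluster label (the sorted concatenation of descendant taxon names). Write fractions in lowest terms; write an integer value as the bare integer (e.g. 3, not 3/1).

step 1: merge (F,L) at d=2; branch lengths F→1, L→1; new cluster FL
  updated: d(D,FL)=36, d(FL,P)=39/2, d(FL,Q)=33, d(FL,S)=22, d(FL,T)=31/2, d(FL,V)=59/2
step 2: merge (S,T) at d=4; branch lengths S→2, T→2; new cluster ST
  updated: d(D,ST)=27/2, d(FL,ST)=75/4, d(P,ST)=31, d(Q,ST)=23, d(ST,V)=41/2
step 3: merge (D,Q) at d=9; branch lengths D→9/2, Q→9/2; new cluster DQ
  updated: d(DQ,FL)=69/2, d(DQ,P)=31, d(DQ,ST)=73/4, d(DQ,V)=34
step 4: merge (DQ,ST) at d=73/4; branch lengths DQ→37/8, ST→57/8; new cluster DQST
  updated: d(DQST,FL)=213/8, d(DQST,P)=31, d(DQST,V)=109/4
step 5: merge (FL,P) at d=39/2; branch lengths FL→35/4, P→39/4; new cluster FLP
  updated: d(DQST,FLP)=337/12, d(FLP,V)=92/3
step 6: merge (DQST,V) at d=109/4; branch lengths DQST→9/2, V→109/8; new cluster DQSTV
  updated: d(DQSTV,FLP)=143/5
step 7: merge (DQSTV,FLP) at d=143/5; branch lengths DQSTV→27/40, FLP→91/20; new cluster DFLPQSTV
final tree: ((((D:9/2,Q:9/2):37/8,(S:2,T:2):57/8):9/2,V:109/8):27/40,((F:1,L:1):35/4,P:39/4):91/20)
total length: 343/5

((((D:9/2,Q:9/2):37/8,(S:2,T:2):57/8):9/2,V:109/8):27/40,((F:1,L:1):35/4,P:39/4):91/20)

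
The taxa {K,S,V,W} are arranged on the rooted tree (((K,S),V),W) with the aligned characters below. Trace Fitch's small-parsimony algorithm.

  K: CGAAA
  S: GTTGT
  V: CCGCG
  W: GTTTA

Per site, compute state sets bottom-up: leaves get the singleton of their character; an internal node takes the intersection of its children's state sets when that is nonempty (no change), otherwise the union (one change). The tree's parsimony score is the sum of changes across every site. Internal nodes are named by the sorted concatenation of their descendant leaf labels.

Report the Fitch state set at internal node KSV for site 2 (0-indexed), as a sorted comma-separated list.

site 0, node KS: K={C} ∪ S={G} → {C,G} (+1)
site 0, node KSV: KS={C,G} ∩ V={C} → {C} (+0)
site 0, node KSVW: KSV={C} ∪ W={G} → {C,G} (+1)
site 1, node KS: K={G} ∪ S={T} → {G,T} (+1)
site 1, node KSV: KS={G,T} ∪ V={C} → {C,G,T} (+1)
site 1, node KSVW: KSV={C,G,T} ∩ W={T} → {T} (+0)
site 2, node KS: K={A} ∪ S={T} → {A,T} (+1)
site 2, node KSV: KS={A,T} ∪ V={G} → {A,G,T} (+1)
site 2, node KSVW: KSV={A,G,T} ∩ W={T} → {T} (+0)
site 3, node KS: K={A} ∪ S={G} → {A,G} (+1)
site 3, node KSV: KS={A,G} ∪ V={C} → {A,C,G} (+1)
site 3, node KSVW: KSV={A,C,G} ∪ W={T} → {A,C,G,T} (+1)
site 4, node KS: K={A} ∪ S={T} → {A,T} (+1)
site 4, node KSV: KS={A,T} ∪ V={G} → {A,G,T} (+1)
site 4, node KSVW: KSV={A,G,T} ∩ W={A} → {A} (+0)
per-site changes: [2, 2, 2, 3, 2]; total = 11

A,G,T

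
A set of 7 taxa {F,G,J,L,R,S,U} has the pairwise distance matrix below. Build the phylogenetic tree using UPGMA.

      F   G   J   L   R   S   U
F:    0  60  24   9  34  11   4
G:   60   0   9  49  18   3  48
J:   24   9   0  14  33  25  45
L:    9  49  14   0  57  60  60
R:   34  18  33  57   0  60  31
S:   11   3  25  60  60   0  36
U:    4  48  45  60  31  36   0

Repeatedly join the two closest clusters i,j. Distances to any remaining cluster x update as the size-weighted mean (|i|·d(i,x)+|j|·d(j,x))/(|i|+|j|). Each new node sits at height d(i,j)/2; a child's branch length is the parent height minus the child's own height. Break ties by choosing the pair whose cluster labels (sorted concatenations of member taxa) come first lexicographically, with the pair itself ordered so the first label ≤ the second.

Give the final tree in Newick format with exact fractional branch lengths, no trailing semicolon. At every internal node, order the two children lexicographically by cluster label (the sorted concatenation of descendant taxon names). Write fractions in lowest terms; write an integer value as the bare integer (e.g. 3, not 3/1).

1. join G+S (d=3) ⇒ GS; edges |G|=3/2, |S|=3/2
  updated: d(F,GS)=71/2, d(GS,J)=17, d(GS,L)=109/2, d(GS,R)=39, d(GS,U)=42
2. join F+U (d=4) ⇒ FU; edges |F|=2, |U|=2
  updated: d(FU,GS)=155/4, d(FU,J)=69/2, d(FU,L)=69/2, d(FU,R)=65/2
3. join J+L (d=14) ⇒ JL; edges |J|=7, |L|=7
  updated: d(FU,JL)=69/2, d(GS,JL)=143/4, d(JL,R)=45
4. join FU+R (d=65/2) ⇒ FRU; edges |FU|=57/4, |R|=65/4
  updated: d(FRU,GS)=233/6, d(FRU,JL)=38
5. join GS+JL (d=143/4) ⇒ GJLS; edges |GS|=131/8, |JL|=87/8
  updated: d(FRU,GJLS)=461/12
6. join FRU+GJLS (d=461/12) ⇒ FGJLRSU; edges |FRU|=71/24, |GJLS|=4/3
final tree: (((F:2,U:2):57/4,R:65/4):71/24,((G:3/2,S:3/2):131/8,(J:7,L:7):87/8):4/3)
total length: 1993/24

(((F:2,U:2):57/4,R:65/4):71/24,((G:3/2,S:3/2):131/8,(J:7,L:7):87/8):4/3)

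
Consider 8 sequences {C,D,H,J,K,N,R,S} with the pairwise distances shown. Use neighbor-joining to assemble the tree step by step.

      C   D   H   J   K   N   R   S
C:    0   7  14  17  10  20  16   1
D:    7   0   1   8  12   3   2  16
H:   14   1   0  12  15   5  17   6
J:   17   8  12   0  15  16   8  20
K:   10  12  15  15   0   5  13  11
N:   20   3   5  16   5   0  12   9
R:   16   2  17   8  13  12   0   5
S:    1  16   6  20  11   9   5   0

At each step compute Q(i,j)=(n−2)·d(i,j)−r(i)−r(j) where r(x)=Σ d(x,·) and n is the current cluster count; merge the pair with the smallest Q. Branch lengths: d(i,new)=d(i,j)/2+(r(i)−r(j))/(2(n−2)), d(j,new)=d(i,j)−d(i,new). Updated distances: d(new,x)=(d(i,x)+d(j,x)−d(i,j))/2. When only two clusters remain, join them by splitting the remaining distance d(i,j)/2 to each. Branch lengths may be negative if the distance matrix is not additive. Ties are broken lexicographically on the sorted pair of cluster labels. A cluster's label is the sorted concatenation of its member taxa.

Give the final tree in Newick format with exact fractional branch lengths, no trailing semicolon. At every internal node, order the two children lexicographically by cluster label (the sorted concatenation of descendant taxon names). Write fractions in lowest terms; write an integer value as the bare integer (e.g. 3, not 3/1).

((((C:23/12,S:-11/12):101/16,(K:4,N:1):51/16):13/16,(D:-4/3,(J:11/2,R:5/2):7/3):37/16):47/32,H:47/32)

iteration 1: select C,S (d=1, Q=-147); attach at lengths (23/12, -11/12); label the merged cluster CS
  updated: d(CS,D)=11, d(CS,H)=19/2, d(CS,J)=18, d(CS,K)=10, d(CS,N)=14, d(CS,R)=10
iteration 2: select K,N (d=5, Q=-100); attach at lengths (4, 1); label the merged cluster KN
  updated: d(CS,KN)=19/2, d(D,KN)=5, d(H,KN)=15/2, d(J,KN)=13, d(KN,R)=10
iteration 3: select J,R (d=8, Q=-74); attach at lengths (11/2, 5/2); label the merged cluster JR
  updated: d(CS,JR)=10, d(D,JR)=1, d(H,JR)=21/2, d(JR,KN)=15/2
iteration 4: select D,JR (d=1, Q=-44); attach at lengths (-4/3, 7/3); label the merged cluster DJR
  updated: d(CS,DJR)=10, d(DJR,H)=21/4, d(DJR,KN)=23/4
iteration 5: select CS,KN (d=19/2, Q=-131/4); attach at lengths (101/16, 51/16); label the merged cluster CKNS
  updated: d(CKNS,DJR)=25/8, d(CKNS,H)=15/4
iteration 6: select CKNS,DJR (d=25/8, Q=-97/8); attach at lengths (13/16, 37/16); label the merged cluster CDJKNRS
  updated: d(CDJKNRS,H)=47/16
iteration 7: select CDJKNRS,H (d=47/16); attach at lengths (47/32, 47/32); label the merged cluster CDHJKNRS
final tree: ((((C:23/12,S:-11/12):101/16,(K:4,N:1):51/16):13/16,(D:-4/3,(J:11/2,R:5/2):7/3):37/16):47/32,H:47/32)
total length: 489/16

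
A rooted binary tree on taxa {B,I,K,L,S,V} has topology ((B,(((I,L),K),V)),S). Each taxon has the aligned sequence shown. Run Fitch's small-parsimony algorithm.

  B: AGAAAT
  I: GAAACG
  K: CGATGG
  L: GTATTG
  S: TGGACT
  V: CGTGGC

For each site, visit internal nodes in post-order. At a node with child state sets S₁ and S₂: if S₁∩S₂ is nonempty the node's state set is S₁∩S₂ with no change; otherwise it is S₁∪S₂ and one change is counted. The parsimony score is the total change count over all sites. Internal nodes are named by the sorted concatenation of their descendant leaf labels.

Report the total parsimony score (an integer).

16

IL@0: {G} ∩ {G} = {G} (intersection, +0)
IKL@0: {G} ∪ {C} = {C,G} (union, +1)
IKLV@0: {C,G} ∩ {C} = {C} (intersection, +0)
BIKLV@0: {A} ∪ {C} = {A,C} (union, +1)
BIKLSV@0: {A,C} ∪ {T} = {A,C,T} (union, +1)
IL@1: {A} ∪ {T} = {A,T} (union, +1)
IKL@1: {A,T} ∪ {G} = {A,G,T} (union, +1)
IKLV@1: {A,G,T} ∩ {G} = {G} (intersection, +0)
BIKLV@1: {G} ∩ {G} = {G} (intersection, +0)
BIKLSV@1: {G} ∩ {G} = {G} (intersection, +0)
IL@2: {A} ∩ {A} = {A} (intersection, +0)
IKL@2: {A} ∩ {A} = {A} (intersection, +0)
IKLV@2: {A} ∪ {T} = {A,T} (union, +1)
BIKLV@2: {A} ∩ {A,T} = {A} (intersection, +0)
BIKLSV@2: {A} ∪ {G} = {A,G} (union, +1)
IL@3: {A} ∪ {T} = {A,T} (union, +1)
IKL@3: {A,T} ∩ {T} = {T} (intersection, +0)
IKLV@3: {T} ∪ {G} = {G,T} (union, +1)
BIKLV@3: {A} ∪ {G,T} = {A,G,T} (union, +1)
BIKLSV@3: {A,G,T} ∩ {A} = {A} (intersection, +0)
IL@4: {C} ∪ {T} = {C,T} (union, +1)
IKL@4: {C,T} ∪ {G} = {C,G,T} (union, +1)
IKLV@4: {C,G,T} ∩ {G} = {G} (intersection, +0)
BIKLV@4: {A} ∪ {G} = {A,G} (union, +1)
BIKLSV@4: {A,G} ∪ {C} = {A,C,G} (union, +1)
IL@5: {G} ∩ {G} = {G} (intersection, +0)
IKL@5: {G} ∩ {G} = {G} (intersection, +0)
IKLV@5: {G} ∪ {C} = {C,G} (union, +1)
BIKLV@5: {T} ∪ {C,G} = {C,G,T} (union, +1)
BIKLSV@5: {C,G,T} ∩ {T} = {T} (intersection, +0)
per-site changes: [3, 2, 2, 3, 4, 2]; total = 16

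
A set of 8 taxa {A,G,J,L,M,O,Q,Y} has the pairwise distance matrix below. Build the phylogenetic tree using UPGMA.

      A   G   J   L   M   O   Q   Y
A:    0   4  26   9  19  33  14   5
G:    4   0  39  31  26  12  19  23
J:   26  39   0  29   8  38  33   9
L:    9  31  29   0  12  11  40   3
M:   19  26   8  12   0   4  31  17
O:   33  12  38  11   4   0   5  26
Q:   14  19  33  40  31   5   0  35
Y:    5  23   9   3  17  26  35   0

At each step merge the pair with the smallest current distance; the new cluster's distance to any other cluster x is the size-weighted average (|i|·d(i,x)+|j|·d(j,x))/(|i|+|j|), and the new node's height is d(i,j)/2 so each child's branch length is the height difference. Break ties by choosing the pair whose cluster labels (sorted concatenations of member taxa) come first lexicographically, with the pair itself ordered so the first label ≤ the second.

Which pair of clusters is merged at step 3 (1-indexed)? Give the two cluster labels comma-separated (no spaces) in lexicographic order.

1. join L+Y (d=3) ⇒ LY; edges |L|=3/2, |Y|=3/2
  updated: d(A,LY)=7, d(G,LY)=27, d(J,LY)=19, d(LY,M)=29/2, d(LY,O)=37/2, d(LY,Q)=75/2
2. join A+G (d=4) ⇒ AG; edges |A|=2, |G|=2
  updated: d(AG,J)=65/2, d(AG,LY)=17, d(AG,M)=45/2, d(AG,O)=45/2, d(AG,Q)=33/2
3. join M+O (d=4) ⇒ MO; edges |M|=2, |O|=2
  updated: d(AG,MO)=45/2, d(J,MO)=23, d(LY,MO)=33/2, d(MO,Q)=18
4. join AG+Q (d=33/2) ⇒ AGQ; edges |AG|=25/4, |Q|=33/4
  updated: d(AGQ,J)=98/3, d(AGQ,LY)=143/6, d(AGQ,MO)=21
5. join LY+MO (d=33/2) ⇒ LMOY; edges |LY|=27/4, |MO|=25/4
  updated: d(AGQ,LMOY)=269/12, d(J,LMOY)=21
6. join J+LMOY (d=21) ⇒ JLMOY; edges |J|=21/2, |LMOY|=9/4
  updated: d(AGQ,JLMOY)=367/15
7. join AGQ+JLMOY (d=367/15) ⇒ AGJLMOQY; edges |AGQ|=239/60, |JLMOY|=26/15
final tree: (((A:2,G:2):25/4,Q:33/4):239/60,(J:21/2,((L:3/2,Y:3/2):27/4,(M:2,O:2):25/4):9/4):26/15)
total length: 1709/30

M,O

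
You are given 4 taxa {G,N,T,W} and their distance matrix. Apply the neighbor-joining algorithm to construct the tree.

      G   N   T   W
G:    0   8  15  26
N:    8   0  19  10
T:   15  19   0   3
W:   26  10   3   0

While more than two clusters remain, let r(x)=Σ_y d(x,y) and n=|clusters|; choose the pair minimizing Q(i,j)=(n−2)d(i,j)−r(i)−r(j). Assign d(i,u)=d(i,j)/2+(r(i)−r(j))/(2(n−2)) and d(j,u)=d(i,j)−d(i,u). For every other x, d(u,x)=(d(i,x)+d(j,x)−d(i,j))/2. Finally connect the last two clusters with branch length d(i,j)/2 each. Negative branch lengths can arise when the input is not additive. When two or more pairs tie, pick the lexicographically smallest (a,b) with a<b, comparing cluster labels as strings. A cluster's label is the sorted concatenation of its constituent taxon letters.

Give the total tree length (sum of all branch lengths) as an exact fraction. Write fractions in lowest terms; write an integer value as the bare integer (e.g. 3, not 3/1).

1. join G+N (d=8, Q=-70) ⇒ GN; edges |G|=7, |N|=1
  updated: d(GN,T)=13, d(GN,W)=14
2. join GN+T (d=13, Q=-30) ⇒ GNT; edges |GN|=12, |T|=1
  updated: d(GNT,W)=2
3. join GNT+W (d=2) ⇒ GNTW; edges |GNT|=1, |W|=1
final tree: (((G:7,N:1):12,T:1):1,W:1)
total length: 23

23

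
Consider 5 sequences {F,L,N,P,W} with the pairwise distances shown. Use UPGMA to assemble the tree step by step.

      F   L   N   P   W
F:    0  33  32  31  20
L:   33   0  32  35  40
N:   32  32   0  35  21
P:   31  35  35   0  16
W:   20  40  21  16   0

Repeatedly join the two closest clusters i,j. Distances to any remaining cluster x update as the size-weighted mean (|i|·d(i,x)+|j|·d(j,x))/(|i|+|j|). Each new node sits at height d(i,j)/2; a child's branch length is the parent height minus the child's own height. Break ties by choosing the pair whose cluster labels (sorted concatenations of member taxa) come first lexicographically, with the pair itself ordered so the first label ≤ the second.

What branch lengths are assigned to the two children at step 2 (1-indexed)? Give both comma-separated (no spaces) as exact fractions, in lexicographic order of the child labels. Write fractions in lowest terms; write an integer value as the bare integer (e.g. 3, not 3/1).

51/4,19/4

iteration 1: select P,W (d=16); attach at lengths (8, 8); label the merged cluster PW
  updated: d(F,PW)=51/2, d(L,PW)=75/2, d(N,PW)=28
iteration 2: select F,PW (d=51/2); attach at lengths (51/4, 19/4); label the merged cluster FPW
  updated: d(FPW,L)=36, d(FPW,N)=88/3
iteration 3: select FPW,N (d=88/3); attach at lengths (23/12, 44/3); label the merged cluster FNPW
  updated: d(FNPW,L)=35
iteration 4: select FNPW,L (d=35); attach at lengths (17/6, 35/2); label the merged cluster FLNPW
final tree: (((F:51/4,(P:8,W:8):19/4):23/12,N:44/3):17/6,L:35/2)
total length: 845/12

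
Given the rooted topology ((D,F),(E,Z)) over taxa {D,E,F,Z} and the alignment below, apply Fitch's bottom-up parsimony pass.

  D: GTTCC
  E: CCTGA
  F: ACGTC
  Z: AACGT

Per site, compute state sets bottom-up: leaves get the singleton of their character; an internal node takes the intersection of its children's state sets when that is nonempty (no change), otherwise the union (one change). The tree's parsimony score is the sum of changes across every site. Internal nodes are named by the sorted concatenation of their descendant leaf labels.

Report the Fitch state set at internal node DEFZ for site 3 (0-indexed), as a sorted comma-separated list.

C,G,T

site 0, node DF: D={G} ∪ F={A} → {A,G} (+1)
site 0, node EZ: E={C} ∪ Z={A} → {A,C} (+1)
site 0, node DEFZ: DF={A,G} ∩ EZ={A,C} → {A} (+0)
site 1, node DF: D={T} ∪ F={C} → {C,T} (+1)
site 1, node EZ: E={C} ∪ Z={A} → {A,C} (+1)
site 1, node DEFZ: DF={C,T} ∩ EZ={A,C} → {C} (+0)
site 2, node DF: D={T} ∪ F={G} → {G,T} (+1)
site 2, node EZ: E={T} ∪ Z={C} → {C,T} (+1)
site 2, node DEFZ: DF={G,T} ∩ EZ={C,T} → {T} (+0)
site 3, node DF: D={C} ∪ F={T} → {C,T} (+1)
site 3, node EZ: E={G} ∩ Z={G} → {G} (+0)
site 3, node DEFZ: DF={C,T} ∪ EZ={G} → {C,G,T} (+1)
site 4, node DF: D={C} ∩ F={C} → {C} (+0)
site 4, node EZ: E={A} ∪ Z={T} → {A,T} (+1)
site 4, node DEFZ: DF={C} ∪ EZ={A,T} → {A,C,T} (+1)
per-site changes: [2, 2, 2, 2, 2]; total = 10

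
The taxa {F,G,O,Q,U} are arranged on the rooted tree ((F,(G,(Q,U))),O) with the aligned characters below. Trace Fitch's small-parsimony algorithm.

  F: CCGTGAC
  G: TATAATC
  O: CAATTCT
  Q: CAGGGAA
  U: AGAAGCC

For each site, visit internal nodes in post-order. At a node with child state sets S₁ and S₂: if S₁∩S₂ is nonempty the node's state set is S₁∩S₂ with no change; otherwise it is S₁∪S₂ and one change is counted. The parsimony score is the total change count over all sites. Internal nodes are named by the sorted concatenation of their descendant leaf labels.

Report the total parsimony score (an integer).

16

site 0, node QU: Q={C} ∪ U={A} → {A,C} (+1)
site 0, node GQU: G={T} ∪ QU={A,C} → {A,C,T} (+1)
site 0, node FGQU: F={C} ∩ GQU={A,C,T} → {C} (+0)
site 0, node FGOQU: FGQU={C} ∩ O={C} → {C} (+0)
site 1, node QU: Q={A} ∪ U={G} → {A,G} (+1)
site 1, node GQU: G={A} ∩ QU={A,G} → {A} (+0)
site 1, node FGQU: F={C} ∪ GQU={A} → {A,C} (+1)
site 1, node FGOQU: FGQU={A,C} ∩ O={A} → {A} (+0)
site 2, node QU: Q={G} ∪ U={A} → {A,G} (+1)
site 2, node GQU: G={T} ∪ QU={A,G} → {A,G,T} (+1)
site 2, node FGQU: F={G} ∩ GQU={A,G,T} → {G} (+0)
site 2, node FGOQU: FGQU={G} ∪ O={A} → {A,G} (+1)
site 3, node QU: Q={G} ∪ U={A} → {A,G} (+1)
site 3, node GQU: G={A} ∩ QU={A,G} → {A} (+0)
site 3, node FGQU: F={T} ∪ GQU={A} → {A,T} (+1)
site 3, node FGOQU: FGQU={A,T} ∩ O={T} → {T} (+0)
site 4, node QU: Q={G} ∩ U={G} → {G} (+0)
site 4, node GQU: G={A} ∪ QU={G} → {A,G} (+1)
site 4, node FGQU: F={G} ∩ GQU={A,G} → {G} (+0)
site 4, node FGOQU: FGQU={G} ∪ O={T} → {G,T} (+1)
site 5, node QU: Q={A} ∪ U={C} → {A,C} (+1)
site 5, node GQU: G={T} ∪ QU={A,C} → {A,C,T} (+1)
site 5, node FGQU: F={A} ∩ GQU={A,C,T} → {A} (+0)
site 5, node FGOQU: FGQU={A} ∪ O={C} → {A,C} (+1)
site 6, node QU: Q={A} ∪ U={C} → {A,C} (+1)
site 6, node GQU: G={C} ∩ QU={A,C} → {C} (+0)
site 6, node FGQU: F={C} ∩ GQU={C} → {C} (+0)
site 6, node FGOQU: FGQU={C} ∪ O={T} → {C,T} (+1)
per-site changes: [2, 2, 3, 2, 2, 3, 2]; total = 16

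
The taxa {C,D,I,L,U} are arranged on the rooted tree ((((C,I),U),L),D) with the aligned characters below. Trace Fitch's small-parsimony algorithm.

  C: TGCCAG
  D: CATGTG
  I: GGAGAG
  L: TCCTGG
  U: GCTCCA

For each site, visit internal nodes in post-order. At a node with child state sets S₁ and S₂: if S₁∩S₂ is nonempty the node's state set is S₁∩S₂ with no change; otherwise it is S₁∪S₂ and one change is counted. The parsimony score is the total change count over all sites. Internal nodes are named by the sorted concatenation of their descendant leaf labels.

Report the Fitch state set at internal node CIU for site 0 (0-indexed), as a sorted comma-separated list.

[col 0] CI: children C:{T}, I:{G} ∪→ {G,T}; cost 1
[col 0] CIU: children CI:{G,T}, U:{G} ∩→ {G}; cost 0
[col 0] CILU: children CIU:{G}, L:{T} ∪→ {G,T}; cost 1
[col 0] CDILU: children CILU:{G,T}, D:{C} ∪→ {C,G,T}; cost 1
[col 1] CI: children C:{G}, I:{G} ∩→ {G}; cost 0
[col 1] CIU: children CI:{G}, U:{C} ∪→ {C,G}; cost 1
[col 1] CILU: children CIU:{C,G}, L:{C} ∩→ {C}; cost 0
[col 1] CDILU: children CILU:{C}, D:{A} ∪→ {A,C}; cost 1
[col 2] CI: children C:{C}, I:{A} ∪→ {A,C}; cost 1
[col 2] CIU: children CI:{A,C}, U:{T} ∪→ {A,C,T}; cost 1
[col 2] CILU: children CIU:{A,C,T}, L:{C} ∩→ {C}; cost 0
[col 2] CDILU: children CILU:{C}, D:{T} ∪→ {C,T}; cost 1
[col 3] CI: children C:{C}, I:{G} ∪→ {C,G}; cost 1
[col 3] CIU: children CI:{C,G}, U:{C} ∩→ {C}; cost 0
[col 3] CILU: children CIU:{C}, L:{T} ∪→ {C,T}; cost 1
[col 3] CDILU: children CILU:{C,T}, D:{G} ∪→ {C,G,T}; cost 1
[col 4] CI: children C:{A}, I:{A} ∩→ {A}; cost 0
[col 4] CIU: children CI:{A}, U:{C} ∪→ {A,C}; cost 1
[col 4] CILU: children CIU:{A,C}, L:{G} ∪→ {A,C,G}; cost 1
[col 4] CDILU: children CILU:{A,C,G}, D:{T} ∪→ {A,C,G,T}; cost 1
[col 5] CI: children C:{G}, I:{G} ∩→ {G}; cost 0
[col 5] CIU: children CI:{G}, U:{A} ∪→ {A,G}; cost 1
[col 5] CILU: children CIU:{A,G}, L:{G} ∩→ {G}; cost 0
[col 5] CDILU: children CILU:{G}, D:{G} ∩→ {G}; cost 0
per-site changes: [3, 2, 3, 3, 3, 1]; total = 15

G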